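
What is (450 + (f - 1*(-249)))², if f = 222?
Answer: 848241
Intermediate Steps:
(450 + (f - 1*(-249)))² = (450 + (222 - 1*(-249)))² = (450 + (222 + 249))² = (450 + 471)² = 921² = 848241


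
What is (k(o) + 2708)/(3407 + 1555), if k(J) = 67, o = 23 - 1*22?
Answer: 925/1654 ≈ 0.55925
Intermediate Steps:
o = 1 (o = 23 - 22 = 1)
(k(o) + 2708)/(3407 + 1555) = (67 + 2708)/(3407 + 1555) = 2775/4962 = 2775*(1/4962) = 925/1654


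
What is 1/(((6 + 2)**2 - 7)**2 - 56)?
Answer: 1/3193 ≈ 0.00031319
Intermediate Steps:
1/(((6 + 2)**2 - 7)**2 - 56) = 1/((8**2 - 7)**2 - 56) = 1/((64 - 7)**2 - 56) = 1/(57**2 - 56) = 1/(3249 - 56) = 1/3193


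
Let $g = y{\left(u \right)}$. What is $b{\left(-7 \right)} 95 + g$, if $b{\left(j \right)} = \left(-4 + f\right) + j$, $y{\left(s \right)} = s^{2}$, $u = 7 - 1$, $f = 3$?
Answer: $-724$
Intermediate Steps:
$u = 6$ ($u = 7 - 1 = 6$)
$g = 36$ ($g = 6^{2} = 36$)
$b{\left(j \right)} = -1 + j$ ($b{\left(j \right)} = \left(-4 + 3\right) + j = -1 + j$)
$b{\left(-7 \right)} 95 + g = \left(-1 - 7\right) 95 + 36 = \left(-8\right) 95 + 36 = -760 + 36 = -724$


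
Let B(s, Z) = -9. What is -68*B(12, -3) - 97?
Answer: 515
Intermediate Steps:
-68*B(12, -3) - 97 = -68*(-9) - 97 = 612 - 97 = 515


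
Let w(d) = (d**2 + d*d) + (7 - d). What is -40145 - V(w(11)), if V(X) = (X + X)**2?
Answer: -266721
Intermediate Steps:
w(d) = 7 - d + 2*d**2 (w(d) = (d**2 + d**2) + (7 - d) = 2*d**2 + (7 - d) = 7 - d + 2*d**2)
V(X) = 4*X**2 (V(X) = (2*X)**2 = 4*X**2)
-40145 - V(w(11)) = -40145 - 4*(7 - 1*11 + 2*11**2)**2 = -40145 - 4*(7 - 11 + 2*121)**2 = -40145 - 4*(7 - 11 + 242)**2 = -40145 - 4*238**2 = -40145 - 4*56644 = -40145 - 1*226576 = -40145 - 226576 = -266721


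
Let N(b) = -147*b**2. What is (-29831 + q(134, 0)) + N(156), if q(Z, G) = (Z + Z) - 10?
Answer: -3606965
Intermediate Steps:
q(Z, G) = -10 + 2*Z (q(Z, G) = 2*Z - 10 = -10 + 2*Z)
(-29831 + q(134, 0)) + N(156) = (-29831 + (-10 + 2*134)) - 147*156**2 = (-29831 + (-10 + 268)) - 147*24336 = (-29831 + 258) - 3577392 = -29573 - 3577392 = -3606965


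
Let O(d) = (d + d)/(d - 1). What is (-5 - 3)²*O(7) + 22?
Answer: 514/3 ≈ 171.33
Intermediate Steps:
O(d) = 2*d/(-1 + d) (O(d) = (2*d)/(-1 + d) = 2*d/(-1 + d))
(-5 - 3)²*O(7) + 22 = (-5 - 3)²*(2*7/(-1 + 7)) + 22 = (-8)²*(2*7/6) + 22 = 64*(2*7*(⅙)) + 22 = 64*(7/3) + 22 = 448/3 + 22 = 514/3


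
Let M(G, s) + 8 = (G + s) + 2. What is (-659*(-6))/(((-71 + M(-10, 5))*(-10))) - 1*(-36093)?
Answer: 14800107/410 ≈ 36098.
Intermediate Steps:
M(G, s) = -6 + G + s (M(G, s) = -8 + ((G + s) + 2) = -8 + (2 + G + s) = -6 + G + s)
(-659*(-6))/(((-71 + M(-10, 5))*(-10))) - 1*(-36093) = (-659*(-6))/(((-71 + (-6 - 10 + 5))*(-10))) - 1*(-36093) = 3954/(((-71 - 11)*(-10))) + 36093 = 3954/((-82*(-10))) + 36093 = 3954/820 + 36093 = 3954*(1/820) + 36093 = 1977/410 + 36093 = 14800107/410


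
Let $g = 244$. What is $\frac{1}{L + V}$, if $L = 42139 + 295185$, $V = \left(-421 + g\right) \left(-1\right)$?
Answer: $\frac{1}{337501} \approx 2.963 \cdot 10^{-6}$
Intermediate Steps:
$V = 177$ ($V = \left(-421 + 244\right) \left(-1\right) = \left(-177\right) \left(-1\right) = 177$)
$L = 337324$
$\frac{1}{L + V} = \frac{1}{337324 + 177} = \frac{1}{337501}$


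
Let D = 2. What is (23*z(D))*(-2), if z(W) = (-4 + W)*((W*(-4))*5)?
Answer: -3680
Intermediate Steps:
z(W) = -20*W*(-4 + W) (z(W) = (-4 + W)*(-4*W*5) = (-4 + W)*(-20*W) = -20*W*(-4 + W))
(23*z(D))*(-2) = (23*(20*2*(4 - 1*2)))*(-2) = (23*(20*2*(4 - 2)))*(-2) = (23*(20*2*2))*(-2) = (23*80)*(-2) = 1840*(-2) = -3680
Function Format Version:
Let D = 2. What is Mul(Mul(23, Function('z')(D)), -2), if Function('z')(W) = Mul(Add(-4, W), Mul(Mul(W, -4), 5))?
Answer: -3680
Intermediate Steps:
Function('z')(W) = Mul(-20, W, Add(-4, W)) (Function('z')(W) = Mul(Add(-4, W), Mul(Mul(-4, W), 5)) = Mul(Add(-4, W), Mul(-20, W)) = Mul(-20, W, Add(-4, W)))
Mul(Mul(23, Function('z')(D)), -2) = Mul(Mul(23, Mul(20, 2, Add(4, Mul(-1, 2)))), -2) = Mul(Mul(23, Mul(20, 2, Add(4, -2))), -2) = Mul(Mul(23, Mul(20, 2, 2)), -2) = Mul(Mul(23, 80), -2) = Mul(1840, -2) = -3680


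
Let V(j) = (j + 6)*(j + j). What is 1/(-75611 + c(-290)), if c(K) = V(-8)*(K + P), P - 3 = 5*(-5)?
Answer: -1/85595 ≈ -1.1683e-5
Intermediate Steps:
V(j) = 2*j*(6 + j) (V(j) = (6 + j)*(2*j) = 2*j*(6 + j))
P = -22 (P = 3 + 5*(-5) = 3 - 25 = -22)
c(K) = -704 + 32*K (c(K) = (2*(-8)*(6 - 8))*(K - 22) = (2*(-8)*(-2))*(-22 + K) = 32*(-22 + K) = -704 + 32*K)
1/(-75611 + c(-290)) = 1/(-75611 + (-704 + 32*(-290))) = 1/(-75611 + (-704 - 9280)) = 1/(-75611 - 9984) = 1/(-85595) = -1/85595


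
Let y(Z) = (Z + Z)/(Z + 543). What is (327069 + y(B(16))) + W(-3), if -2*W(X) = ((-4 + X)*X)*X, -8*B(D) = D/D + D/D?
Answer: 1420270367/4342 ≈ 3.2710e+5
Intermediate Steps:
B(D) = -1/4 (B(D) = -(D/D + D/D)/8 = -(1 + 1)/8 = -1/8*2 = -1/4)
y(Z) = 2*Z/(543 + Z) (y(Z) = (2*Z)/(543 + Z) = 2*Z/(543 + Z))
W(X) = -X**2*(-4 + X)/2 (W(X) = -(-4 + X)*X*X/2 = -X*(-4 + X)*X/2 = -X**2*(-4 + X)/2)
(327069 + y(B(16))) + W(-3) = (327069 + 2*(-1/4)/(543 - 1/4)) + (1/2)*(-3)**2*(4 - 1*(-3)) = (327069 + 2*(-1/4)/(2171/4)) + (1/2)*9*(4 + 3) = (327069 + 2*(-1/4)*(4/2171)) + (1/2)*9*7 = (327069 - 2/2171) + 63/2 = 710066797/2171 + 63/2 = 1420270367/4342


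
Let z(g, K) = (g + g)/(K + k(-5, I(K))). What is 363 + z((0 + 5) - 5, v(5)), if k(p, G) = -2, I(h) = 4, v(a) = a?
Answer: 363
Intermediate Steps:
z(g, K) = 2*g/(-2 + K) (z(g, K) = (g + g)/(K - 2) = (2*g)/(-2 + K) = 2*g/(-2 + K))
363 + z((0 + 5) - 5, v(5)) = 363 + 2*((0 + 5) - 5)/(-2 + 5) = 363 + 2*(5 - 5)/3 = 363 + 2*0*(⅓) = 363 + 0 = 363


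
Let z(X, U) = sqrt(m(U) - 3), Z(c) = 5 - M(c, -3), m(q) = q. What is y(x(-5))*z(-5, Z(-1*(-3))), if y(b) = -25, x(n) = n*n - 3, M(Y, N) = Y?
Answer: -25*I ≈ -25.0*I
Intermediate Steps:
x(n) = -3 + n**2 (x(n) = n**2 - 3 = -3 + n**2)
Z(c) = 5 - c
z(X, U) = sqrt(-3 + U) (z(X, U) = sqrt(U - 3) = sqrt(-3 + U))
y(x(-5))*z(-5, Z(-1*(-3))) = -25*sqrt(-3 + (5 - (-1)*(-3))) = -25*sqrt(-3 + (5 - 1*3)) = -25*sqrt(-3 + (5 - 3)) = -25*sqrt(-3 + 2) = -25*I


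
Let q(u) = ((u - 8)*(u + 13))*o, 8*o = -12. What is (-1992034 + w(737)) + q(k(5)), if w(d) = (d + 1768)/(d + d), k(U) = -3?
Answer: -2936012401/1474 ≈ -1.9919e+6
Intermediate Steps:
o = -3/2 (o = (⅛)*(-12) = -3/2 ≈ -1.5000)
w(d) = (1768 + d)/(2*d) (w(d) = (1768 + d)/((2*d)) = (1768 + d)*(1/(2*d)) = (1768 + d)/(2*d))
q(u) = -3*(-8 + u)*(13 + u)/2 (q(u) = ((u - 8)*(u + 13))*(-3/2) = ((-8 + u)*(13 + u))*(-3/2) = -3*(-8 + u)*(13 + u)/2)
(-1992034 + w(737)) + q(k(5)) = (-1992034 + (½)*(1768 + 737)/737) + (156 - 15/2*(-3) - 3/2*(-3)²) = (-1992034 + (½)*(1/737)*2505) + (156 + 45/2 - 3/2*9) = (-1992034 + 2505/1474) + (156 + 45/2 - 27/2) = -2936255611/1474 + 165 = -2936012401/1474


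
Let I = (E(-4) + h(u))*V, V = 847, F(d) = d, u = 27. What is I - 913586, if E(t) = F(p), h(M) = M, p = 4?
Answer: -887329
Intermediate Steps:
E(t) = 4
I = 26257 (I = (4 + 27)*847 = 31*847 = 26257)
I - 913586 = 26257 - 913586 = -887329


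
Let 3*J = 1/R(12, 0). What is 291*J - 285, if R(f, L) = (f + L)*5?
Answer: -17003/60 ≈ -283.38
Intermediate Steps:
R(f, L) = 5*L + 5*f (R(f, L) = (L + f)*5 = 5*L + 5*f)
J = 1/180 (J = 1/(3*(5*0 + 5*12)) = 1/(3*(0 + 60)) = (⅓)/60 = (⅓)*(1/60) = 1/180 ≈ 0.0055556)
291*J - 285 = 291*(1/180) - 285 = 97/60 - 285 = -17003/60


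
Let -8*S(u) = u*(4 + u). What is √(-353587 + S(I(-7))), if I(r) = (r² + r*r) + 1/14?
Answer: I*√1112772866/56 ≈ 595.68*I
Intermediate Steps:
I(r) = 1/14 + 2*r² (I(r) = (r² + r²) + 1/14 = 2*r² + 1/14 = 1/14 + 2*r²)
S(u) = -u*(4 + u)/8
√(-353587 + S(I(-7))) = √(-353587 - (1/14 + 2*(-7)²)*(4 + (1/14 + 2*(-7)²))/8) = √(-353587 - (1/14 + 2*49)*(4 + (1/14 + 2*49))/8) = √(-353587 - (1/14 + 98)*(4 + (1/14 + 98))/8) = √(-353587 - ⅛*1373/14*(4 + 1373/14)) = √(-353587 - ⅛*1373/14*1429/14) = √(-353587 - 1962017/1568) = √(-556386433/1568) = I*√1112772866/56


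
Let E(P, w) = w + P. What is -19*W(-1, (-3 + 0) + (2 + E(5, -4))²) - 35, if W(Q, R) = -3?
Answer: 22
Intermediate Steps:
E(P, w) = P + w
-19*W(-1, (-3 + 0) + (2 + E(5, -4))²) - 35 = -19*(-3) - 35 = 57 - 35 = 22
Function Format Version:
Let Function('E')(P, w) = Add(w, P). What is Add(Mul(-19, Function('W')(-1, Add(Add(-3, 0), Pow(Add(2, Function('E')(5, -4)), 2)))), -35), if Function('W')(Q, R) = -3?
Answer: 22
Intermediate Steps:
Function('E')(P, w) = Add(P, w)
Add(Mul(-19, Function('W')(-1, Add(Add(-3, 0), Pow(Add(2, Function('E')(5, -4)), 2)))), -35) = Add(Mul(-19, -3), -35) = Add(57, -35) = 22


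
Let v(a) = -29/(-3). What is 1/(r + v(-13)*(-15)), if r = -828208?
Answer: -1/828353 ≈ -1.2072e-6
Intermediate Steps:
v(a) = 29/3 (v(a) = -29*(-⅓) = 29/3)
1/(r + v(-13)*(-15)) = 1/(-828208 + (29/3)*(-15)) = 1/(-828208 - 145) = 1/(-828353) = -1/828353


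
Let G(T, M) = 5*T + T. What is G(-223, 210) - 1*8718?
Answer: -10056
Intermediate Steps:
G(T, M) = 6*T
G(-223, 210) - 1*8718 = 6*(-223) - 1*8718 = -1338 - 8718 = -10056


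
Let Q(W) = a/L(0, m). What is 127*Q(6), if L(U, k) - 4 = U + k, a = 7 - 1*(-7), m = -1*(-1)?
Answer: 1778/5 ≈ 355.60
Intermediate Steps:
m = 1
a = 14 (a = 7 + 7 = 14)
L(U, k) = 4 + U + k (L(U, k) = 4 + (U + k) = 4 + U + k)
Q(W) = 14/5 (Q(W) = 14/(4 + 0 + 1) = 14/5)
127*Q(6) = 127*(14/5) = 1778/5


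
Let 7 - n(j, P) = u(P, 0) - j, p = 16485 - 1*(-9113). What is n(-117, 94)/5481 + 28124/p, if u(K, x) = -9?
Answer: 75781123/70151319 ≈ 1.0803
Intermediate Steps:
p = 25598 (p = 16485 + 9113 = 25598)
n(j, P) = 16 + j (n(j, P) = 7 - (-9 - j) = 7 + (9 + j) = 16 + j)
n(-117, 94)/5481 + 28124/p = (16 - 117)/5481 + 28124/25598 = -101*1/5481 + 28124*(1/25598) = -101/5481 + 14062/12799 = 75781123/70151319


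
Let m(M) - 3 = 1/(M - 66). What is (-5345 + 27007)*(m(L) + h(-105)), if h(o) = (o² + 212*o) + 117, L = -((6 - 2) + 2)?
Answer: -8667843511/36 ≈ -2.4077e+8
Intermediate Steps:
L = -6 (L = -(4 + 2) = -1*6 = -6)
m(M) = 3 + 1/(-66 + M) (m(M) = 3 + 1/(M - 66) = 3 + 1/(-66 + M))
h(o) = 117 + o² + 212*o
(-5345 + 27007)*(m(L) + h(-105)) = (-5345 + 27007)*((-197 + 3*(-6))/(-66 - 6) + (117 + (-105)² + 212*(-105))) = 21662*((-197 - 18)/(-72) + (117 + 11025 - 22260)) = 21662*(-1/72*(-215) - 11118) = 21662*(215/72 - 11118) = 21662*(-800281/72) = -8667843511/36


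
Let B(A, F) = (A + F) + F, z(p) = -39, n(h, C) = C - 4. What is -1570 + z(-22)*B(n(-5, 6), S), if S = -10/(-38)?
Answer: -31702/19 ≈ -1668.5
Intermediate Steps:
n(h, C) = -4 + C
S = 5/19 (S = -10*(-1/38) = 5/19 ≈ 0.26316)
B(A, F) = A + 2*F
-1570 + z(-22)*B(n(-5, 6), S) = -1570 - 39*((-4 + 6) + 2*(5/19)) = -1570 - 39*(2 + 10/19) = -1570 - 39*48/19 = -1570 - 1872/19 = -31702/19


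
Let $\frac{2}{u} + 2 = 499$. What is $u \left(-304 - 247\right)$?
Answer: $- \frac{1102}{497} \approx -2.2173$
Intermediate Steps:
$u = \frac{2}{497}$ ($u = \frac{2}{-2 + 499} = \frac{2}{497} \approx 0.0040241$)
$u \left(-304 - 247\right) = \frac{2 \left(-304 - 247\right)}{497} = \frac{2}{497} \left(-551\right) = - \frac{1102}{497}$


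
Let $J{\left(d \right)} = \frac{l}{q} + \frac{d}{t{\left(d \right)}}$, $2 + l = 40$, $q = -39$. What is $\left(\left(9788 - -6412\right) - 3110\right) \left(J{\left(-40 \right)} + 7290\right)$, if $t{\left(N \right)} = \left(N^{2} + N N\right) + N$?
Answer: $\frac{293968007410}{3081} \approx 9.5413 \cdot 10^{7}$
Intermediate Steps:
$l = 38$ ($l = -2 + 40 = 38$)
$t{\left(N \right)} = N + 2 N^{2}$ ($t{\left(N \right)} = \left(N^{2} + N^{2}\right) + N = 2 N^{2} + N = N + 2 N^{2}$)
$J{\left(d \right)} = - \frac{38}{39} + \frac{1}{1 + 2 d}$ ($J{\left(d \right)} = \frac{38}{-39} + \frac{d}{d \left(1 + 2 d\right)} = 38 \left(- \frac{1}{39}\right) + d \frac{1}{d \left(1 + 2 d\right)} = - \frac{38}{39} + \frac{1}{1 + 2 d}$)
$\left(\left(9788 - -6412\right) - 3110\right) \left(J{\left(-40 \right)} + 7290\right) = \left(\left(9788 - -6412\right) - 3110\right) \left(\frac{1 - -3040}{39 \left(1 + 2 \left(-40\right)\right)} + 7290\right) = \left(\left(9788 + 6412\right) - 3110\right) \left(\frac{1 + 3040}{39 \left(1 - 80\right)} + 7290\right) = \left(16200 - 3110\right) \left(\frac{1}{39} \frac{1}{-79} \cdot 3041 + 7290\right) = 13090 \left(\frac{1}{39} \left(- \frac{1}{79}\right) 3041 + 7290\right) = 13090 \left(- \frac{3041}{3081} + 7290\right) = 13090 \cdot \frac{22457449}{3081} = \frac{293968007410}{3081}$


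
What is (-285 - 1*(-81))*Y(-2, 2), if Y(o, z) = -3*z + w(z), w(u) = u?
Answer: 816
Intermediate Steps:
Y(o, z) = -2*z (Y(o, z) = -3*z + z = -2*z)
(-285 - 1*(-81))*Y(-2, 2) = (-285 - 1*(-81))*(-2*2) = (-285 + 81)*(-4) = -204*(-4) = 816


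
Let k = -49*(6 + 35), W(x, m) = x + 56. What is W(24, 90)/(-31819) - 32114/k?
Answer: 1021674646/63924371 ≈ 15.983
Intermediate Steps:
W(x, m) = 56 + x
k = -2009 (k = -49*41 = -2009)
W(24, 90)/(-31819) - 32114/k = (56 + 24)/(-31819) - 32114/(-2009) = 80*(-1/31819) - 32114*(-1/2009) = -80/31819 + 32114/2009 = 1021674646/63924371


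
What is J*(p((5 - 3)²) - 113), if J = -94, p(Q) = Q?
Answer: 10246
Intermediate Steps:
J*(p((5 - 3)²) - 113) = -94*((5 - 3)² - 113) = -94*(2² - 113) = -94*(4 - 113) = -94*(-109) = 10246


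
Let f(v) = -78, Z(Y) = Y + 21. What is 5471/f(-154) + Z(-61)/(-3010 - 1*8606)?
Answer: -1323917/18876 ≈ -70.138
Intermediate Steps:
Z(Y) = 21 + Y
5471/f(-154) + Z(-61)/(-3010 - 1*8606) = 5471/(-78) + (21 - 61)/(-3010 - 1*8606) = 5471*(-1/78) - 40/(-3010 - 8606) = -5471/78 - 40/(-11616) = -5471/78 - 40*(-1/11616) = -5471/78 + 5/1452 = -1323917/18876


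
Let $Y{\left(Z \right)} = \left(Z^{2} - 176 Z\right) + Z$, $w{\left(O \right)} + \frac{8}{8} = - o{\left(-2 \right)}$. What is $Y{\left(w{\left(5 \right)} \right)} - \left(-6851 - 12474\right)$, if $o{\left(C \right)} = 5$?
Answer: $20411$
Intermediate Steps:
$w{\left(O \right)} = -6$ ($w{\left(O \right)} = -1 - 5 = -6$)
$Y{\left(Z \right)} = Z^{2} - 175 Z$
$Y{\left(w{\left(5 \right)} \right)} - \left(-6851 - 12474\right) = - 6 \left(-175 - 6\right) - \left(-6851 - 12474\right) = \left(-6\right) \left(-181\right) - -19325 = 1086 + 19325 = 20411$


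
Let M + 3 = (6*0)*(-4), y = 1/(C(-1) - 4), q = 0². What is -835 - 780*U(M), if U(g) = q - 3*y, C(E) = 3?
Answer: -3175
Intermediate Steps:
q = 0
y = -1 (y = 1/(3 - 4) = 1/(-1) = -1)
M = -3 (M = -3 + (6*0)*(-4) = -3 + 0*(-4) = -3 + 0 = -3)
U(g) = 3 (U(g) = 0 - 3*(-1) = 0 + 3 = 3)
-835 - 780*U(M) = -835 - 780*3 = -835 - 2340 = -3175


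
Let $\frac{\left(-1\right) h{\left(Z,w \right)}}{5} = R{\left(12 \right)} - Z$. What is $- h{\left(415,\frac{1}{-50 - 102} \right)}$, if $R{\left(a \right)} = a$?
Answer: $-2015$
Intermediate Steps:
$h{\left(Z,w \right)} = -60 + 5 Z$ ($h{\left(Z,w \right)} = - 5 \left(12 - Z\right) = -60 + 5 Z$)
$- h{\left(415,\frac{1}{-50 - 102} \right)} = - (-60 + 5 \cdot 415) = - (-60 + 2075) = \left(-1\right) 2015 = -2015$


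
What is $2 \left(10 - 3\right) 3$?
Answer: $42$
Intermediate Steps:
$2 \left(10 - 3\right) 3 = 2 \cdot 7 \cdot 3 = 14 \cdot 3 = 42$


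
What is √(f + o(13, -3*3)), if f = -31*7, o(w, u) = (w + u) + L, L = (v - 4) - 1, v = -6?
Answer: 4*I*√14 ≈ 14.967*I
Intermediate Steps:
L = -11 (L = (-6 - 4) - 1 = -10 - 1 = -11)
o(w, u) = -11 + u + w (o(w, u) = (w + u) - 11 = (u + w) - 11 = -11 + u + w)
f = -217
√(f + o(13, -3*3)) = √(-217 + (-11 - 3*3 + 13)) = √(-217 + (-11 - 9 + 13)) = √(-217 - 7) = √(-224) = 4*I*√14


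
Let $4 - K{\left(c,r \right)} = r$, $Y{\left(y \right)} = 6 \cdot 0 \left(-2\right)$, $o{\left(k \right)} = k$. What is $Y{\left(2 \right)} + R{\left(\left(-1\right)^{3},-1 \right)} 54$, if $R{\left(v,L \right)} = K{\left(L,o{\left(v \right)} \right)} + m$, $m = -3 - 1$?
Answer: $54$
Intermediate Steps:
$m = -4$ ($m = -3 - 1 = -4$)
$Y{\left(y \right)} = 0$ ($Y{\left(y \right)} = 0 \left(-2\right) = 0$)
$K{\left(c,r \right)} = 4 - r$
$R{\left(v,L \right)} = - v$ ($R{\left(v,L \right)} = \left(4 - v\right) - 4 = - v$)
$Y{\left(2 \right)} + R{\left(\left(-1\right)^{3},-1 \right)} 54 = 0 + - \left(-1\right)^{3} \cdot 54 = 0 + \left(-1\right) \left(-1\right) 54 = 0 + 1 \cdot 54 = 0 + 54 = 54$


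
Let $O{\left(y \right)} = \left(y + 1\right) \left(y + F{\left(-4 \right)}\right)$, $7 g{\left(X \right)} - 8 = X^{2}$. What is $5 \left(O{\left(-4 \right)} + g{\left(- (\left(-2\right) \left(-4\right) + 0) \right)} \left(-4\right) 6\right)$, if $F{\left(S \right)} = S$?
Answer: $- \frac{7800}{7} \approx -1114.3$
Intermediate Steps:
$g{\left(X \right)} = \frac{8}{7} + \frac{X^{2}}{7}$
$O{\left(y \right)} = \left(1 + y\right) \left(-4 + y\right)$ ($O{\left(y \right)} = \left(y + 1\right) \left(y - 4\right) = \left(1 + y\right) \left(-4 + y\right)$)
$5 \left(O{\left(-4 \right)} + g{\left(- (\left(-2\right) \left(-4\right) + 0) \right)} \left(-4\right) 6\right) = 5 \left(\left(-4 + \left(-4\right)^{2} - -12\right) + \left(\frac{8}{7} + \frac{\left(- (\left(-2\right) \left(-4\right) + 0)\right)^{2}}{7}\right) \left(-4\right) 6\right) = 5 \left(\left(-4 + 16 + 12\right) + \left(\frac{8}{7} + \frac{\left(- (8 + 0)\right)^{2}}{7}\right) \left(-4\right) 6\right) = 5 \left(24 + \left(\frac{8}{7} + \frac{\left(\left(-1\right) 8\right)^{2}}{7}\right) \left(-4\right) 6\right) = 5 \left(24 + \left(\frac{8}{7} + \frac{\left(-8\right)^{2}}{7}\right) \left(-4\right) 6\right) = 5 \left(24 + \left(\frac{8}{7} + \frac{1}{7} \cdot 64\right) \left(-4\right) 6\right) = 5 \left(24 + \left(\frac{8}{7} + \frac{64}{7}\right) \left(-4\right) 6\right) = 5 \left(24 + \frac{72}{7} \left(-4\right) 6\right) = 5 \left(24 - \frac{1728}{7}\right) = 5 \left(- \frac{1560}{7}\right) = - \frac{7800}{7}$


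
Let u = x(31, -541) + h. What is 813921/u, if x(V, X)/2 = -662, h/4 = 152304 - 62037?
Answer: 813921/359744 ≈ 2.2625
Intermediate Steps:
h = 361068 (h = 4*(152304 - 62037) = 4*90267 = 361068)
x(V, X) = -1324 (x(V, X) = 2*(-662) = -1324)
u = 359744 (u = -1324 + 361068 = 359744)
813921/u = 813921/359744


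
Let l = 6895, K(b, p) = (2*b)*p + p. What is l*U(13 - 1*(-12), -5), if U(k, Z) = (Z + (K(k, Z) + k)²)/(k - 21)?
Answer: 364711025/4 ≈ 9.1178e+7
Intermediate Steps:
K(b, p) = p + 2*b*p (K(b, p) = 2*b*p + p = p + 2*b*p)
U(k, Z) = (Z + (k + Z*(1 + 2*k))²)/(-21 + k) (U(k, Z) = (Z + (Z*(1 + 2*k) + k)²)/(k - 21) = (Z + (k + Z*(1 + 2*k))²)/(-21 + k))
l*U(13 - 1*(-12), -5) = 6895*((-5 + ((13 - 1*(-12)) - 5*(1 + 2*(13 - 1*(-12))))²)/(-21 + (13 - 1*(-12)))) = 6895*((-5 + ((13 + 12) - 5*(1 + 2*(13 + 12)))²)/(-21 + (13 + 12))) = 6895*((-5 + (25 - 5*(1 + 2*25))²)/(-21 + 25)) = 6895*((-5 + (25 - 5*(1 + 50))²)/4) = 6895*((-5 + (25 - 5*51)²)/4) = 6895*((-5 + (25 - 255)²)/4) = 6895*((-5 + (-230)²)/4) = 6895*((-5 + 52900)/4) = 6895*((¼)*52895) = 6895*(52895/4) = 364711025/4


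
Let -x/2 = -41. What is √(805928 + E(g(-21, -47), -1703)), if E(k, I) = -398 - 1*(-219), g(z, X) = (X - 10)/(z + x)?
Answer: √805749 ≈ 897.63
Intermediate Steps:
x = 82 (x = -2*(-41) = 82)
g(z, X) = (-10 + X)/(82 + z) (g(z, X) = (X - 10)/(z + 82) = (-10 + X)/(82 + z))
E(k, I) = -179 (E(k, I) = -398 + 219 = -179)
√(805928 + E(g(-21, -47), -1703)) = √(805928 - 179) = √805749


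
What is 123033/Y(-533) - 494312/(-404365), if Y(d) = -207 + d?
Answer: -759760741/4603540 ≈ -165.04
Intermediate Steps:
123033/Y(-533) - 494312/(-404365) = 123033/(-207 - 533) - 494312/(-404365) = 123033/(-740) - 494312*(-1/404365) = 123033*(-1/740) + 38024/31105 = -123033/740 + 38024/31105 = -759760741/4603540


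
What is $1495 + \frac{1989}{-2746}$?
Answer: $\frac{4103281}{2746} \approx 1494.3$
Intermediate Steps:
$1495 + \frac{1989}{-2746} = 1495 + 1989 \left(- \frac{1}{2746}\right) = 1495 - \frac{1989}{2746} = \frac{4103281}{2746}$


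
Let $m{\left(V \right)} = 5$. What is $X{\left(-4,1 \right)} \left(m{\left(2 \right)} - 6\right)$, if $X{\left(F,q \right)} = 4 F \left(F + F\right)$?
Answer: $-128$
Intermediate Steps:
$X{\left(F,q \right)} = 8 F^{2}$ ($X{\left(F,q \right)} = 4 F 2 F = 4 \cdot 2 F^{2} = 8 F^{2}$)
$X{\left(-4,1 \right)} \left(m{\left(2 \right)} - 6\right) = 8 \left(-4\right)^{2} \left(5 - 6\right) = 8 \cdot 16 \left(-1\right) = 128 \left(-1\right) = -128$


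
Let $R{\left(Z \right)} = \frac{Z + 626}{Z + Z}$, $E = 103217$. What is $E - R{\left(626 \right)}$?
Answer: $103216$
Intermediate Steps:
$R{\left(Z \right)} = \frac{626 + Z}{2 Z}$
$E - R{\left(626 \right)} = 103217 - \frac{626 + 626}{2 \cdot 626} = 103217 - \frac{1}{2} \cdot \frac{1}{626} \cdot 1252 = 103217 - 1 = 103216$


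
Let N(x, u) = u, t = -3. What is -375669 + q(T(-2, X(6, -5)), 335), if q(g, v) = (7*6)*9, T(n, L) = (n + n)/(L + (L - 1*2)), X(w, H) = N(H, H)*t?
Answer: -375291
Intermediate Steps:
X(w, H) = -3*H (X(w, H) = H*(-3) = -3*H)
T(n, L) = 2*n/(-2 + 2*L) (T(n, L) = (2*n)/(L + (L - 2)) = (2*n)/(L + (-2 + L)) = (2*n)/(-2 + 2*L) = 2*n/(-2 + 2*L))
q(g, v) = 378 (q(g, v) = 42*9 = 378)
-375669 + q(T(-2, X(6, -5)), 335) = -375669 + 378 = -375291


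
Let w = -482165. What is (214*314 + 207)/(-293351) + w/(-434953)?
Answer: 112126447856/127593897503 ≈ 0.87878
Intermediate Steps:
(214*314 + 207)/(-293351) + w/(-434953) = (214*314 + 207)/(-293351) - 482165/(-434953) = (67196 + 207)*(-1/293351) - 482165*(-1/434953) = 67403*(-1/293351) + 482165/434953 = -67403/293351 + 482165/434953 = 112126447856/127593897503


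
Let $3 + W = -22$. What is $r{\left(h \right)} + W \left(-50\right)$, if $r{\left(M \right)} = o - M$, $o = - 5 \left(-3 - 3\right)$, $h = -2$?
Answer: $1282$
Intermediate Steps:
$o = 30$ ($o = \left(-5\right) \left(-6\right) = 30$)
$W = -25$ ($W = -3 - 22 = -25$)
$r{\left(M \right)} = 30 - M$
$r{\left(h \right)} + W \left(-50\right) = \left(30 - -2\right) - -1250 = \left(30 + 2\right) + 1250 = 32 + 1250 = 1282$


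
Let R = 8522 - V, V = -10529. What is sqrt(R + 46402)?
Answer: sqrt(65453) ≈ 255.84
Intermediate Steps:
R = 19051 (R = 8522 - 1*(-10529) = 8522 + 10529 = 19051)
sqrt(R + 46402) = sqrt(19051 + 46402) = sqrt(65453)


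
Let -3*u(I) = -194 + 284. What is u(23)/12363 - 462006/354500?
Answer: -953735863/730447250 ≈ -1.3057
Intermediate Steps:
u(I) = -30 (u(I) = -(-194 + 284)/3 = -1/3*90 = -30)
u(23)/12363 - 462006/354500 = -30/12363 - 462006/354500 = -30*1/12363 - 462006*1/354500 = -10/4121 - 231003/177250 = -953735863/730447250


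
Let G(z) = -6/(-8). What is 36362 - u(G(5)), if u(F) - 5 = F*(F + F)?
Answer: 290847/8 ≈ 36356.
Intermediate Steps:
G(z) = ¾ (G(z) = -6*(-⅛) = ¾)
u(F) = 5 + 2*F² (u(F) = 5 + F*(F + F) = 5 + F*(2*F) = 5 + 2*F²)
36362 - u(G(5)) = 36362 - (5 + 2*(¾)²) = 36362 - (5 + 2*(9/16)) = 36362 - (5 + 9/8) = 36362 - 1*49/8 = 36362 - 49/8 = 290847/8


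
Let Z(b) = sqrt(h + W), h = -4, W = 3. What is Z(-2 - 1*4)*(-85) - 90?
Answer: -90 - 85*I ≈ -90.0 - 85.0*I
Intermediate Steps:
Z(b) = I (Z(b) = sqrt(-4 + 3) = sqrt(-1) = I)
Z(-2 - 1*4)*(-85) - 90 = I*(-85) - 90 = -85*I - 90 = -90 - 85*I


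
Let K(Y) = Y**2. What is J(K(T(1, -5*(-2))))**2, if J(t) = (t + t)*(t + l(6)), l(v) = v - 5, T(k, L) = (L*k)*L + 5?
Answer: 59108939002890000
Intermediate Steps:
T(k, L) = 5 + k*L**2 (T(k, L) = k*L**2 + 5 = 5 + k*L**2)
l(v) = -5 + v
J(t) = 2*t*(1 + t) (J(t) = (t + t)*(t + (-5 + 6)) = (2*t)*(t + 1) = (2*t)*(1 + t) = 2*t*(1 + t))
J(K(T(1, -5*(-2))))**2 = (2*(5 + 1*(-5*(-2))**2)**2*(1 + (5 + 1*(-5*(-2))**2)**2))**2 = (2*(5 + 1*10**2)**2*(1 + (5 + 1*10**2)**2))**2 = (2*(5 + 1*100)**2*(1 + (5 + 1*100)**2))**2 = (2*(5 + 100)**2*(1 + (5 + 100)**2))**2 = (2*105**2*(1 + 105**2))**2 = (2*11025*(1 + 11025))**2 = (2*11025*11026)**2 = 243123300**2 = 59108939002890000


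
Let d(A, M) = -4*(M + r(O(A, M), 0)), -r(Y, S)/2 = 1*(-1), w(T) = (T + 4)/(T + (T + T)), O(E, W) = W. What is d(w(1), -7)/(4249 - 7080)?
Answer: -20/2831 ≈ -0.0070646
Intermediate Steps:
w(T) = (4 + T)/(3*T) (w(T) = (4 + T)/(T + 2*T) = (4 + T)/((3*T)) = (4 + T)*(1/(3*T)) = (4 + T)/(3*T))
r(Y, S) = 2 (r(Y, S) = -2*(-1) = 2)
d(A, M) = -8 - 4*M (d(A, M) = -4*(M + 2) = -4*(2 + M) = -8 - 4*M)
d(w(1), -7)/(4249 - 7080) = (-8 - 4*(-7))/(4249 - 7080) = (-8 + 28)/(-2831) = 20*(-1/2831) = -20/2831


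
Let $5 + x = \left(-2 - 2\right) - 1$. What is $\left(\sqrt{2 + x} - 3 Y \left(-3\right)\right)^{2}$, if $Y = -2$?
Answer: $-2592$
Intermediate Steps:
$x = -10$ ($x = -5 - 5 = -10$)
$\left(\sqrt{2 + x} - 3 Y \left(-3\right)\right)^{2} = \left(\sqrt{2 - 10} \left(-3\right) \left(-2\right) \left(-3\right)\right)^{2} = \left(\sqrt{-8} \cdot 6 \left(-3\right)\right)^{2} = \left(2 i \sqrt{2} \left(-18\right)\right)^{2} = \left(- 36 i \sqrt{2}\right)^{2} = -2592$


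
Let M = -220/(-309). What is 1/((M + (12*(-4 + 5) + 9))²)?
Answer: 95481/45010681 ≈ 0.0021213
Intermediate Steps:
M = 220/309 (M = -220*(-1/309) = 220/309 ≈ 0.71197)
1/((M + (12*(-4 + 5) + 9))²) = 1/((220/309 + (12*(-4 + 5) + 9))²) = 1/((220/309 + (12*1 + 9))²) = 1/((220/309 + (12 + 9))²) = 1/((220/309 + 21)²) = 1/((6709/309)²) = 1/(45010681/95481) = 95481/45010681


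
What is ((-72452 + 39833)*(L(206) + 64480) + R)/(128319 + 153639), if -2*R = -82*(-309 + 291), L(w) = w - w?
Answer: -350545643/46993 ≈ -7459.5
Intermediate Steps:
L(w) = 0
R = -738 (R = -(-41)*(-309 + 291) = -(-41)*(-18) = -½*1476 = -738)
((-72452 + 39833)*(L(206) + 64480) + R)/(128319 + 153639) = ((-72452 + 39833)*(0 + 64480) - 738)/(128319 + 153639) = (-32619*64480 - 738)/281958 = (-2103273120 - 738)*(1/281958) = -2103273858*1/281958 = -350545643/46993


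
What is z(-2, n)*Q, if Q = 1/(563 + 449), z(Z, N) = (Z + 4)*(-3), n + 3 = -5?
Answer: -3/506 ≈ -0.0059289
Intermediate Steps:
n = -8 (n = -3 - 5 = -8)
z(Z, N) = -12 - 3*Z (z(Z, N) = (4 + Z)*(-3) = -12 - 3*Z)
Q = 1/1012 ≈ 0.00098814
z(-2, n)*Q = (-12 - 3*(-2))*(1/1012) = (-12 + 6)*(1/1012) = -6*1/1012 = -3/506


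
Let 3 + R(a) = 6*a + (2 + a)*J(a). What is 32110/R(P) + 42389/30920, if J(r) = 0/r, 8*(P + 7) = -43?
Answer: -3958266599/9554280 ≈ -414.29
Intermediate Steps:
P = -99/8 (P = -7 + (1/8)*(-43) = -7 - 43/8 = -99/8 ≈ -12.375)
J(r) = 0
R(a) = -3 + 6*a (R(a) = -3 + (6*a + (2 + a)*0) = -3 + (6*a + 0) = -3 + 6*a)
32110/R(P) + 42389/30920 = 32110/(-3 + 6*(-99/8)) + 42389/30920 = 32110/(-3 - 297/4) + 42389*(1/30920) = 32110/(-309/4) + 42389/30920 = 32110*(-4/309) + 42389/30920 = -128440/309 + 42389/30920 = -3958266599/9554280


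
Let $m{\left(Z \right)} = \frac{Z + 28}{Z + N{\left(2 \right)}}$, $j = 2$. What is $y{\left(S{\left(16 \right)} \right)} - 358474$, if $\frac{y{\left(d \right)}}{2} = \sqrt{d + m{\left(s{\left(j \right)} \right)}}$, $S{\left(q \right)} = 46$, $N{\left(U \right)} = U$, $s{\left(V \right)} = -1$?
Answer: $-358474 + 2 \sqrt{73} \approx -3.5846 \cdot 10^{5}$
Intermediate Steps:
$m{\left(Z \right)} = \frac{28 + Z}{2 + Z}$ ($m{\left(Z \right)} = \frac{Z + 28}{Z + 2} = \frac{28 + Z}{2 + Z}$)
$y{\left(d \right)} = 2 \sqrt{27 + d}$ ($y{\left(d \right)} = 2 \sqrt{d + \frac{28 - 1}{2 - 1}} = 2 \sqrt{d + 1^{-1} \cdot 27} = 2 \sqrt{d + 1 \cdot 27} = 2 \sqrt{d + 27} = 2 \sqrt{27 + d}$)
$y{\left(S{\left(16 \right)} \right)} - 358474 = 2 \sqrt{27 + 46} - 358474 = 2 \sqrt{73} - 358474 = -358474 + 2 \sqrt{73}$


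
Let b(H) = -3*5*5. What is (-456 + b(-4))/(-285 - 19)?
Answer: 531/304 ≈ 1.7467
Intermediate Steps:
b(H) = -75 (b(H) = -15*5 = -75)
(-456 + b(-4))/(-285 - 19) = (-456 - 75)/(-285 - 19) = -531/(-304) = -531*(-1/304) = 531/304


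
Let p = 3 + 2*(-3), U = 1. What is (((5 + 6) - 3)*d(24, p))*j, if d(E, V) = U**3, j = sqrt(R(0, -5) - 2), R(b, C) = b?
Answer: 8*I*sqrt(2) ≈ 11.314*I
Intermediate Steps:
j = I*sqrt(2) (j = sqrt(0 - 2) = sqrt(-2) = I*sqrt(2) ≈ 1.4142*I)
p = -3 (p = 3 - 6 = -3)
d(E, V) = 1 (d(E, V) = 1**3 = 1)
(((5 + 6) - 3)*d(24, p))*j = (((5 + 6) - 3)*1)*(I*sqrt(2)) = ((11 - 3)*1)*(I*sqrt(2)) = (8*1)*(I*sqrt(2)) = 8*(I*sqrt(2)) = 8*I*sqrt(2)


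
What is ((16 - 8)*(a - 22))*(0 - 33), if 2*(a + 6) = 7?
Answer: 6468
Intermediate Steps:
a = -5/2 (a = -6 + (1/2)*7 = -6 + 7/2 = -5/2 ≈ -2.5000)
((16 - 8)*(a - 22))*(0 - 33) = ((16 - 8)*(-5/2 - 22))*(0 - 33) = (8*(-49/2))*(-33) = -196*(-33) = 6468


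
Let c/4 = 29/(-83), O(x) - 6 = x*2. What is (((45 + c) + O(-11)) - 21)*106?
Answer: 58088/83 ≈ 699.86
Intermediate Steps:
O(x) = 6 + 2*x (O(x) = 6 + x*2 = 6 + 2*x)
c = -116/83 (c = 4*(29/(-83)) = 4*(29*(-1/83)) = 4*(-29/83) = -116/83 ≈ -1.3976)
(((45 + c) + O(-11)) - 21)*106 = (((45 - 116/83) + (6 + 2*(-11))) - 21)*106 = ((3619/83 + (6 - 22)) - 21)*106 = ((3619/83 - 16) - 21)*106 = (2291/83 - 21)*106 = (548/83)*106 = 58088/83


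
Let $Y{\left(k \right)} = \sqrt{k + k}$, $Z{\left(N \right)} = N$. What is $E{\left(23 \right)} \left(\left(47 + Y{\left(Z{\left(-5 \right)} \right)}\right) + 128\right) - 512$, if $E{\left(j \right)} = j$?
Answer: $3513 + 23 i \sqrt{10} \approx 3513.0 + 72.732 i$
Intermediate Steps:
$Y{\left(k \right)} = \sqrt{2} \sqrt{k}$ ($Y{\left(k \right)} = \sqrt{2 k} = \sqrt{2} \sqrt{k}$)
$E{\left(23 \right)} \left(\left(47 + Y{\left(Z{\left(-5 \right)} \right)}\right) + 128\right) - 512 = 23 \left(\left(47 + \sqrt{2} \sqrt{-5}\right) + 128\right) - 512 = 23 \left(\left(47 + \sqrt{2} i \sqrt{5}\right) + 128\right) - 512 = 23 \left(\left(47 + i \sqrt{10}\right) + 128\right) - 512 = 23 \left(175 + i \sqrt{10}\right) - 512 = \left(4025 + 23 i \sqrt{10}\right) - 512 = 3513 + 23 i \sqrt{10}$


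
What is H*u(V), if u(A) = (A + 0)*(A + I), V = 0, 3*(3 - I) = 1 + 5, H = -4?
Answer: 0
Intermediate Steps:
I = 1 (I = 3 - (1 + 5)/3 = 3 - ⅓*6 = 3 - 2 = 1)
u(A) = A*(1 + A) (u(A) = (A + 0)*(A + 1) = A*(1 + A))
H*u(V) = -0*(1 + 0) = -0 = -4*0 = 0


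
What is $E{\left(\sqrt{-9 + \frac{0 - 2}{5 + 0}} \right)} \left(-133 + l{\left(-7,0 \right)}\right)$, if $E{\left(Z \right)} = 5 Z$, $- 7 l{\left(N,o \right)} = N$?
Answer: $- 132 i \sqrt{235} \approx - 2023.5 i$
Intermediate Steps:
$l{\left(N,o \right)} = - \frac{N}{7}$
$E{\left(\sqrt{-9 + \frac{0 - 2}{5 + 0}} \right)} \left(-133 + l{\left(-7,0 \right)}\right) = 5 \sqrt{-9 + \frac{0 - 2}{5 + 0}} \left(-133 - -1\right) = 5 \sqrt{-9 - \frac{2}{5}} \left(-133 + 1\right) = 5 \sqrt{-9 - \frac{2}{5}} \left(-132\right) = 5 \sqrt{- \frac{47}{5}} \left(-132\right) = 5 \frac{i \sqrt{235}}{5} \left(-132\right) = i \sqrt{235} \left(-132\right) = - 132 i \sqrt{235}$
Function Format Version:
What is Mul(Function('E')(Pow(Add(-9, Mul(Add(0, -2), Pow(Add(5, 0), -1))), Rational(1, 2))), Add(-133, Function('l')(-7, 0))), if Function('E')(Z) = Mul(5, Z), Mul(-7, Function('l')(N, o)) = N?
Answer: Mul(-132, I, Pow(235, Rational(1, 2))) ≈ Mul(-2023.5, I)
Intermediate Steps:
Function('l')(N, o) = Mul(Rational(-1, 7), N)
Mul(Function('E')(Pow(Add(-9, Mul(Add(0, -2), Pow(Add(5, 0), -1))), Rational(1, 2))), Add(-133, Function('l')(-7, 0))) = Mul(Mul(5, Pow(Add(-9, Mul(Add(0, -2), Pow(Add(5, 0), -1))), Rational(1, 2))), Add(-133, Mul(Rational(-1, 7), -7))) = Mul(Mul(5, Pow(Add(-9, Mul(-2, Pow(5, -1))), Rational(1, 2))), Add(-133, 1)) = Mul(Mul(5, Pow(Add(-9, Mul(-2, Rational(1, 5))), Rational(1, 2))), -132) = Mul(Mul(5, Pow(Add(-9, Rational(-2, 5)), Rational(1, 2))), -132) = Mul(Mul(5, Pow(Rational(-47, 5), Rational(1, 2))), -132) = Mul(Mul(5, Mul(Rational(1, 5), I, Pow(235, Rational(1, 2)))), -132) = Mul(Mul(I, Pow(235, Rational(1, 2))), -132) = Mul(-132, I, Pow(235, Rational(1, 2)))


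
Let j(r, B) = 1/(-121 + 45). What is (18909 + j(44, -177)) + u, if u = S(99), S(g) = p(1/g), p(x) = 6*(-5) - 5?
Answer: 1434423/76 ≈ 18874.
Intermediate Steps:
p(x) = -35 (p(x) = -30 - 5 = -35)
S(g) = -35
j(r, B) = -1/76 (j(r, B) = 1/(-76) = -1/76)
u = -35
(18909 + j(44, -177)) + u = (18909 - 1/76) - 35 = 1437083/76 - 35 = 1434423/76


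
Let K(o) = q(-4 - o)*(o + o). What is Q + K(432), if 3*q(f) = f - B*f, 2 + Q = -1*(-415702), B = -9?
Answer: -839980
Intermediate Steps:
Q = 415700 (Q = -2 - 1*(-415702) = -2 + 415702 = 415700)
q(f) = 10*f/3 (q(f) = (f - (-9)*f)/3 = (f + 9*f)/3 = (10*f)/3 = 10*f/3)
K(o) = 2*o*(-40/3 - 10*o/3) (K(o) = (10*(-4 - o)/3)*(o + o) = (-40/3 - 10*o/3)*(2*o) = 2*o*(-40/3 - 10*o/3))
Q + K(432) = 415700 - 20/3*432*(4 + 432) = 415700 - 20/3*432*436 = 415700 - 1255680 = -839980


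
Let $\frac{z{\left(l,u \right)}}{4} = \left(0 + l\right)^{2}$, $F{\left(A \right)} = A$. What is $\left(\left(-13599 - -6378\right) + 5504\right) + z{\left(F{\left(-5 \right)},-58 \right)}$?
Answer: $-1617$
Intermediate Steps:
$z{\left(l,u \right)} = 4 l^{2}$ ($z{\left(l,u \right)} = 4 \left(0 + l\right)^{2} = 4 l^{2}$)
$\left(\left(-13599 - -6378\right) + 5504\right) + z{\left(F{\left(-5 \right)},-58 \right)} = \left(\left(-13599 - -6378\right) + 5504\right) + 4 \left(-5\right)^{2} = \left(\left(-13599 + 6378\right) + 5504\right) + 4 \cdot 25 = \left(-7221 + 5504\right) + 100 = -1717 + 100 = -1617$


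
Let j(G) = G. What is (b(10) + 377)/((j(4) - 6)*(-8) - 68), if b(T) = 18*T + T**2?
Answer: -657/52 ≈ -12.635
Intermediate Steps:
b(T) = T**2 + 18*T
(b(10) + 377)/((j(4) - 6)*(-8) - 68) = (10*(18 + 10) + 377)/((4 - 6)*(-8) - 68) = (10*28 + 377)/(-2*(-8) - 68) = (280 + 377)/(16 - 68) = 657/(-52) = 657*(-1/52) = -657/52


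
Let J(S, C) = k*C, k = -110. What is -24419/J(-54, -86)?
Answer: -24419/9460 ≈ -2.5813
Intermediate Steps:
J(S, C) = -110*C
-24419/J(-54, -86) = -24419/((-110*(-86))) = -24419/9460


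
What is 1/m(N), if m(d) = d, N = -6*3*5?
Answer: -1/90 ≈ -0.011111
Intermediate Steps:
N = -90 (N = -18*5 = -90)
1/m(N) = 1/(-90) = -1/90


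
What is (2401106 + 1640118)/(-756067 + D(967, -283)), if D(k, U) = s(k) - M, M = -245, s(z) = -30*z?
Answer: -505153/98104 ≈ -5.1492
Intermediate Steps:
D(k, U) = 245 - 30*k (D(k, U) = -30*k - 1*(-245) = -30*k + 245 = 245 - 30*k)
(2401106 + 1640118)/(-756067 + D(967, -283)) = (2401106 + 1640118)/(-756067 + (245 - 30*967)) = 4041224/(-756067 + (245 - 29010)) = 4041224/(-756067 - 28765) = 4041224/(-784832) = 4041224*(-1/784832) = -505153/98104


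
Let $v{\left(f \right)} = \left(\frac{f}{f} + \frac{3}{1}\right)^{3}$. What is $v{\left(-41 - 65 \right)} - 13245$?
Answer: $-13181$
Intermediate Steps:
$v{\left(f \right)} = 64$ ($v{\left(f \right)} = \left(1 + 3 \cdot 1\right)^{3} = \left(1 + 3\right)^{3} = 4^{3} = 64$)
$v{\left(-41 - 65 \right)} - 13245 = 64 - 13245 = -13181$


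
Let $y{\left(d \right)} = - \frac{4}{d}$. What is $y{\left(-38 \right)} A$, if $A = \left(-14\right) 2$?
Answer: $- \frac{56}{19} \approx -2.9474$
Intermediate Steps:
$A = -28$
$y{\left(-38 \right)} A = - \frac{4}{-38} \left(-28\right) = \left(-4\right) \left(- \frac{1}{38}\right) \left(-28\right) = \frac{2}{19} \left(-28\right) = - \frac{56}{19}$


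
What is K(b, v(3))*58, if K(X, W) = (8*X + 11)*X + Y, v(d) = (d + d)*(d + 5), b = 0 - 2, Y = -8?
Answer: 116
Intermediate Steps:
b = -2
v(d) = 2*d*(5 + d) (v(d) = (2*d)*(5 + d) = 2*d*(5 + d))
K(X, W) = -8 + X*(11 + 8*X) (K(X, W) = (8*X + 11)*X - 8 = (11 + 8*X)*X - 8 = X*(11 + 8*X) - 8 = -8 + X*(11 + 8*X))
K(b, v(3))*58 = (-8 + 8*(-2)**2 + 11*(-2))*58 = (-8 + 8*4 - 22)*58 = (-8 + 32 - 22)*58 = 2*58 = 116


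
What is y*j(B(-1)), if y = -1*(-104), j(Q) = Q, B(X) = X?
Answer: -104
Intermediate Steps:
y = 104
y*j(B(-1)) = 104*(-1) = -104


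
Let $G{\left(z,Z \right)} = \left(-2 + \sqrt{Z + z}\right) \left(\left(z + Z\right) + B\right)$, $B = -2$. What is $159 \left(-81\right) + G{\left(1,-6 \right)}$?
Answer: $-12865 - 7 i \sqrt{5} \approx -12865.0 - 15.652 i$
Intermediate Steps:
$G{\left(z,Z \right)} = \left(-2 + \sqrt{Z + z}\right) \left(-2 + Z + z\right)$ ($G{\left(z,Z \right)} = \left(-2 + \sqrt{Z + z}\right) \left(\left(z + Z\right) - 2\right) = \left(-2 + \sqrt{Z + z}\right) \left(\left(Z + z\right) - 2\right) = \left(-2 + \sqrt{Z + z}\right) \left(-2 + Z + z\right)$)
$159 \left(-81\right) + G{\left(1,-6 \right)} = 159 \left(-81\right) - \left(-14 + 7 \sqrt{-6 + 1}\right) = -12879 + \left(4 + 12 - 2 - 2 \sqrt{-5} - 6 \sqrt{-5} + 1 \sqrt{-5}\right) = -12879 + \left(4 + 12 - 2 - 2 i \sqrt{5} - 6 i \sqrt{5} + 1 i \sqrt{5}\right) = -12879 + \left(4 + 12 - 2 - 2 i \sqrt{5} - 6 i \sqrt{5} + i \sqrt{5}\right) = -12879 + \left(14 - 7 i \sqrt{5}\right) = -12865 - 7 i \sqrt{5}$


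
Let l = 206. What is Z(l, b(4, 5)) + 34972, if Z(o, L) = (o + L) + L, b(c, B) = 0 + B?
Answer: 35188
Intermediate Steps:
b(c, B) = B
Z(o, L) = o + 2*L (Z(o, L) = (L + o) + L = o + 2*L)
Z(l, b(4, 5)) + 34972 = (206 + 2*5) + 34972 = (206 + 10) + 34972 = 216 + 34972 = 35188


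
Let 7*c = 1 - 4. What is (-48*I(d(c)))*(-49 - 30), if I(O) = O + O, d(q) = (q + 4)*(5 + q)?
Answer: 6067200/49 ≈ 1.2382e+5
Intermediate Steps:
c = -3/7 (c = (1 - 4)/7 = (⅐)*(-3) = -3/7 ≈ -0.42857)
d(q) = (4 + q)*(5 + q)
I(O) = 2*O
(-48*I(d(c)))*(-49 - 30) = (-96*(20 + (-3/7)² + 9*(-3/7)))*(-49 - 30) = -96*(20 + 9/49 - 27/7)*(-79) = -96*800/49*(-79) = -48*1600/49*(-79) = -76800/49*(-79) = 6067200/49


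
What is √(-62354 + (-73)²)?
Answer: 5*I*√2281 ≈ 238.8*I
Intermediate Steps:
√(-62354 + (-73)²) = √(-62354 + 5329) = √(-57025) = 5*I*√2281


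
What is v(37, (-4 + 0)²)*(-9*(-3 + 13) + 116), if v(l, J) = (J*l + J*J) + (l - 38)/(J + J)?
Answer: 352755/16 ≈ 22047.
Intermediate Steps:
v(l, J) = J² + J*l + (-38 + l)/(2*J) (v(l, J) = (J*l + J²) + (-38 + l)/((2*J)) = (J² + J*l) + (-38 + l)*(1/(2*J)) = (J² + J*l) + (-38 + l)/(2*J) = J² + J*l + (-38 + l)/(2*J))
v(37, (-4 + 0)²)*(-9*(-3 + 13) + 116) = ((-38 + 37 + 2*((-4 + 0)²)²*((-4 + 0)² + 37))/(2*((-4 + 0)²)))*(-9*(-3 + 13) + 116) = ((-38 + 37 + 2*((-4)²)²*((-4)² + 37))/(2*((-4)²)))*(-9*10 + 116) = ((½)*(-38 + 37 + 2*16²*(16 + 37))/16)*(-90 + 116) = ((½)*(1/16)*(-38 + 37 + 2*256*53))*26 = ((½)*(1/16)*(-38 + 37 + 27136))*26 = ((½)*(1/16)*27135)*26 = (27135/32)*26 = 352755/16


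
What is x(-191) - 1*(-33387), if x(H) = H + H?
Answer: 33005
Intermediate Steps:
x(H) = 2*H
x(-191) - 1*(-33387) = 2*(-191) - 1*(-33387) = -382 + 33387 = 33005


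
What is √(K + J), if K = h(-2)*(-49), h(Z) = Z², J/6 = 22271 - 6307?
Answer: 2*√23897 ≈ 309.17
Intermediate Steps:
J = 95784 (J = 6*(22271 - 6307) = 6*15964 = 95784)
K = -196 (K = (-2)²*(-49) = 4*(-49) = -196)
√(K + J) = √(-196 + 95784) = √95588 = 2*√23897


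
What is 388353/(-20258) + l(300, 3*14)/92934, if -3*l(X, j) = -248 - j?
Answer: -7733408449/403426494 ≈ -19.169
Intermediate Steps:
l(X, j) = 248/3 + j/3 (l(X, j) = -(-248 - j)/3 = 248/3 + j/3)
388353/(-20258) + l(300, 3*14)/92934 = 388353/(-20258) + (248/3 + (3*14)/3)/92934 = 388353*(-1/20258) + (248/3 + (1/3)*42)*(1/92934) = -55479/2894 + (248/3 + 14)*(1/92934) = -55479/2894 + (290/3)*(1/92934) = -55479/2894 + 145/139401 = -7733408449/403426494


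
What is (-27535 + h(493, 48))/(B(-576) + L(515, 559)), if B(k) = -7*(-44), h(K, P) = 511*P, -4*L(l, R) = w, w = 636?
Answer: -3007/149 ≈ -20.181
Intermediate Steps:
L(l, R) = -159 (L(l, R) = -1/4*636 = -159)
B(k) = 308
(-27535 + h(493, 48))/(B(-576) + L(515, 559)) = (-27535 + 511*48)/(308 - 159) = (-27535 + 24528)/149 = -3007*1/149 = -3007/149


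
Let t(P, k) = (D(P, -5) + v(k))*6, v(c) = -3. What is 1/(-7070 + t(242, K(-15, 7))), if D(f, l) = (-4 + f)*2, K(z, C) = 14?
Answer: -1/4232 ≈ -0.00023629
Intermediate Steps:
D(f, l) = -8 + 2*f
t(P, k) = -66 + 12*P (t(P, k) = ((-8 + 2*P) - 3)*6 = (-11 + 2*P)*6 = -66 + 12*P)
1/(-7070 + t(242, K(-15, 7))) = 1/(-7070 + (-66 + 12*242)) = 1/(-7070 + (-66 + 2904)) = 1/(-7070 + 2838) = 1/(-4232) = -1/4232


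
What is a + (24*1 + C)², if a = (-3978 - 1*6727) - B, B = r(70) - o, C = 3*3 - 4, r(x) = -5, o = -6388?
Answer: -16247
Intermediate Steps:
C = 5 (C = 9 - 4 = 5)
B = 6383 (B = -5 - 1*(-6388) = -5 + 6388 = 6383)
a = -17088 (a = (-3978 - 1*6727) - 1*6383 = (-3978 - 6727) - 6383 = -10705 - 6383 = -17088)
a + (24*1 + C)² = -17088 + (24*1 + 5)² = -17088 + (24 + 5)² = -17088 + 29² = -17088 + 841 = -16247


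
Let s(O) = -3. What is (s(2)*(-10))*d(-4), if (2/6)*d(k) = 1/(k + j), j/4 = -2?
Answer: -15/2 ≈ -7.5000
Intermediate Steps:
j = -8 (j = 4*(-2) = -8)
d(k) = 3/(-8 + k) (d(k) = 3/(k - 8) = 3/(-8 + k))
(s(2)*(-10))*d(-4) = (-3*(-10))*(3/(-8 - 4)) = 30*(3/(-12)) = 30*(3*(-1/12)) = 30*(-¼) = -15/2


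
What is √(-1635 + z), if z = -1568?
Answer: I*√3203 ≈ 56.595*I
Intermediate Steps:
√(-1635 + z) = √(-1635 - 1568) = √(-3203) = I*√3203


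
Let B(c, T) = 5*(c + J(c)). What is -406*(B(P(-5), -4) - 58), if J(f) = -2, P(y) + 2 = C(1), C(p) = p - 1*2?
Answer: 33698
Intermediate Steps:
C(p) = -2 + p (C(p) = p - 2 = -2 + p)
P(y) = -3 (P(y) = -2 + (-2 + 1) = -2 - 1 = -3)
B(c, T) = -10 + 5*c (B(c, T) = 5*(c - 2) = 5*(-2 + c) = -10 + 5*c)
-406*(B(P(-5), -4) - 58) = -406*((-10 + 5*(-3)) - 58) = -406*((-10 - 15) - 58) = -406*(-25 - 58) = -406*(-83) = 33698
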